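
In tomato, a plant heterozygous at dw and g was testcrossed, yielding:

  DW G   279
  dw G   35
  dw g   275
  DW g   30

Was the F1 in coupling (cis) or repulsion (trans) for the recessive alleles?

The two most frequent classes are DW G (279) and dw g (275); these are the parental (non-recombinant) types.
So the F1 carried DW G on one chromosome and dw g on the other — the recessive alleles are on the same chromosome (cis / coupling).

cis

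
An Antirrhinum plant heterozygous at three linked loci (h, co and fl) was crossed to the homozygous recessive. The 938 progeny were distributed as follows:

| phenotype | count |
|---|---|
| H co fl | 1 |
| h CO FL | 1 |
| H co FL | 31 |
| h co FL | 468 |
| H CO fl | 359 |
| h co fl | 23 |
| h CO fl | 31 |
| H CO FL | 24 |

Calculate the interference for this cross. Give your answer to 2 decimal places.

The two most frequent reciprocal classes, H CO fl and h co FL, are the parental types, so the F1 was H CO fl / h co FL.
The two rarest classes, H co fl and h CO FL, are the double crossovers. Comparing them with the parentals, only the co allele has switched, so co is the middle locus and the order is fl – co – h.
fl–co: (47 + 2)/938 = 0.0522; co–h: (62 + 2)/938 = 0.0682.
Expected DCO frequency = 0.0522 × 0.0682 ≈ 0.00356; observed = 2/938 ≈ 0.00213.
Coefficient of coincidence = 0.00213/0.00356 ≈ 0.60; interference = 1 − 0.60 = 0.40.

0.40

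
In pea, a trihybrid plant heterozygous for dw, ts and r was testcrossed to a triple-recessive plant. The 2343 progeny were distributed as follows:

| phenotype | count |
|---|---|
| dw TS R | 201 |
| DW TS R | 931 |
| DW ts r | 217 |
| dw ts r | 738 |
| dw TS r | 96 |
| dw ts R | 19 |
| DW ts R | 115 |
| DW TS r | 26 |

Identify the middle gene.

The two most frequent reciprocal classes, dw ts r and DW TS R, are the parental types, so the F1 was dw ts r / DW TS R.
The two rarest classes, dw ts R and DW TS r, are the double crossovers. Comparing them with the parentals, only the r allele has switched, so r is the middle locus and the order is ts – r – dw.

r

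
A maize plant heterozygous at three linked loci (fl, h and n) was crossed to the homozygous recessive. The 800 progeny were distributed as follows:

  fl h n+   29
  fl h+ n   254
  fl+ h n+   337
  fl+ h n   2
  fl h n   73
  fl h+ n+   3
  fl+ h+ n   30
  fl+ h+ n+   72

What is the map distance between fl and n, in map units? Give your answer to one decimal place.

The two most frequent reciprocal classes, fl+ h n+ and fl h+ n, are the parental types, so the F1 was fl+ h n+ / fl h+ n.
The two rarest classes, fl+ h n and fl h+ n+, are the double crossovers. Comparing them with the parentals, only the n allele has switched, so n is the middle locus and the order is h – n – fl.
Crossovers in the n–fl interval produce the single-crossover classes fl h n+ and fl+ h+ n (29 + 30 = 59) plus the double crossovers (5).
RF(n–fl) = (59 + 5) / 800 = 64/800 = 0.0800 → 8.0 map units.

8.0 map units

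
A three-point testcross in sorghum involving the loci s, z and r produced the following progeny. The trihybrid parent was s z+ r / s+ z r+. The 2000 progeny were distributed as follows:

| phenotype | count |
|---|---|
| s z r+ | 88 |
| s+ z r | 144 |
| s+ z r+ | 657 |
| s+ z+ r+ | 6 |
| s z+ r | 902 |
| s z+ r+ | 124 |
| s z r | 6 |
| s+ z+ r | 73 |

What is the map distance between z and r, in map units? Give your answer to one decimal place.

The two rarest classes, s z r and s+ z+ r+, are the double crossovers. Comparing them with the parentals, only the z allele has switched, so z is the middle locus and the order is r – z – s.
Crossovers in the r–z interval produce the single-crossover classes s z+ r+ and s+ z r (124 + 144 = 268) plus the double crossovers (12).
RF(r–z) = (268 + 12) / 2000 = 280/2000 = 0.1400 → 14.0 map units.

14.0 map units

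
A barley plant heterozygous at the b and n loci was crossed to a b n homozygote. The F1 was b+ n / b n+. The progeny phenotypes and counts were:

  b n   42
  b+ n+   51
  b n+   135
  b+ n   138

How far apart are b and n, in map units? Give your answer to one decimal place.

The recombinant classes are b+ n+ and b n: 51 + 42 = 93.
Recombination frequency = 93/366 = 0.2541 ≈ 25.4%, i.e. 25.4 map units.

25.4 map units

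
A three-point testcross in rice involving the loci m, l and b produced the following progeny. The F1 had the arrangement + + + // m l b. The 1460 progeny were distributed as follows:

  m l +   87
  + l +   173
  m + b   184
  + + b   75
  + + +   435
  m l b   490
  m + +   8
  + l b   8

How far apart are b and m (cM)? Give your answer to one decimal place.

12.2 cM

The two rarest classes, m + + and + l b, are the double crossovers. Comparing them with the parentals, only the m allele has switched, so m is the middle locus and the order is b – m – l.
Crossovers in the b–m interval produce the single-crossover classes + + b and m l + (75 + 87 = 162) plus the double crossovers (16).
RF(b–m) = (162 + 16) / 1460 = 178/1460 = 0.1219 → 12.2 cM.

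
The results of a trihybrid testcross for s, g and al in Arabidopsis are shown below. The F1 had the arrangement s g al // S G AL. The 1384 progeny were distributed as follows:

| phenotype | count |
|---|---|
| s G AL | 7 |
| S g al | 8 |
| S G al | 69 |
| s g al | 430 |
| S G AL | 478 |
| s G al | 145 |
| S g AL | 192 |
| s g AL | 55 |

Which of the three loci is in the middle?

The two rarest classes, S g al and s G AL, are the double crossovers. Comparing them with the parentals, only the s allele has switched, so s is the middle locus and the order is al – s – g.

s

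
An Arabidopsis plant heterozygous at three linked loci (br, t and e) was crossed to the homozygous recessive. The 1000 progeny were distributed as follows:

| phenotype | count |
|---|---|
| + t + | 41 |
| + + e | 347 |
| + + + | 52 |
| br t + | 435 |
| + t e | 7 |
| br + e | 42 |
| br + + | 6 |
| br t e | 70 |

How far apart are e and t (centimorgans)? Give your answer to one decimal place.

13.5 centimorgans

The two most frequent reciprocal classes, + + e and br t +, are the parental types, so the F1 was + + e / br t +.
The two rarest classes, + t e and br + +, are the double crossovers. Comparing them with the parentals, only the t allele has switched, so t is the middle locus and the order is e – t – br.
Crossovers in the e–t interval produce the single-crossover classes + + + and br t e (52 + 70 = 122) plus the double crossovers (13).
RF(e–t) = (122 + 13) / 1000 = 135/1000 = 0.1350 → 13.5 centimorgans.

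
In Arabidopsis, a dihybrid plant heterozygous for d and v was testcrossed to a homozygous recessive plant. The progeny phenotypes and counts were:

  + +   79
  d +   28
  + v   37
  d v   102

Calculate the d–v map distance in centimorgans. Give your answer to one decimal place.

The two most frequent classes, + + (79) and d v (102), are the parental types, so the F1 was + + / d v.
The recombinant classes are + v and d +: 37 + 28 = 65.
Recombination frequency = 65/246 = 0.2642 ≈ 26.4%, i.e. 26.4 centimorgans.

26.4 centimorgans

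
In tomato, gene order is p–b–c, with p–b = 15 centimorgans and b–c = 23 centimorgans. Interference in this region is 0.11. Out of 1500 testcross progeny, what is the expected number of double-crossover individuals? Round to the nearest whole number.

Map distances give recombination frequencies of 0.150 and 0.230 for the two intervals.
With interference 0.11 (so coincidence = 0.89), expected double-crossover frequency = 0.150 × 0.230 × 0.89 = 0.03071.
Expected number = 0.03071 × 1500 = 46.06 ≈ 46.

46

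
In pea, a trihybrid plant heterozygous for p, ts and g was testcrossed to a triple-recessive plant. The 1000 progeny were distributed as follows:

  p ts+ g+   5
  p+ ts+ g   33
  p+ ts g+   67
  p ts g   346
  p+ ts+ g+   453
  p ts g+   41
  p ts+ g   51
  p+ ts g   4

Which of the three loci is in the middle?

The two most frequent reciprocal classes, p ts g and p+ ts+ g+, are the parental types, so the F1 was p ts g / p+ ts+ g+.
The two rarest classes, p+ ts g and p ts+ g+, are the double crossovers. Comparing them with the parentals, only the p allele has switched, so p is the middle locus and the order is ts – p – g.

p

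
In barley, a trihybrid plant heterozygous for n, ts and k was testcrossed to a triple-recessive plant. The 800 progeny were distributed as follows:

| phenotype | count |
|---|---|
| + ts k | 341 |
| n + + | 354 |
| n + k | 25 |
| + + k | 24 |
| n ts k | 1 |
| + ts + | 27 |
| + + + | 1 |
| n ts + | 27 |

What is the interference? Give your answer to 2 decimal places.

0.44

The two most frequent reciprocal classes, + ts k and n + +, are the parental types, so the F1 was + ts k / n + +.
The two rarest classes, n ts k and + + +, are the double crossovers. Comparing them with the parentals, only the n allele has switched, so n is the middle locus and the order is ts – n – k.
ts–n: (51 + 2)/800 = 0.0663; n–k: (52 + 2)/800 = 0.0675.
Expected DCO frequency = 0.0663 × 0.0675 ≈ 0.00448; observed = 2/800 ≈ 0.00250.
Coefficient of coincidence = 0.00250/0.00448 ≈ 0.56; interference = 1 − 0.56 = 0.44.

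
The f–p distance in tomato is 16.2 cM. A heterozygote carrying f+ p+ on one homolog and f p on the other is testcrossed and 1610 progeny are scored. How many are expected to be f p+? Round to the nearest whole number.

A map distance of 16.2 cM corresponds to a recombination frequency of 0.162.
The F1 is f+ p+ / f p, so f p+ is a recombinant gamete class with expected frequency r/2 = 0.162/2 = 0.0810.
Expected number = 0.0810 × 1610 = 130.41 ≈ 130.

130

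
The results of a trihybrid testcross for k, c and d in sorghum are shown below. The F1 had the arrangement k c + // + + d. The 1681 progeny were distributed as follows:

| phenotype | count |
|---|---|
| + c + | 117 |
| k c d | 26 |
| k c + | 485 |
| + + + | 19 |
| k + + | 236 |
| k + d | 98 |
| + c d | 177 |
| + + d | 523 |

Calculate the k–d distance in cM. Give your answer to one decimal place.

The two rarest classes, k c d and + + +, are the double crossovers. Comparing them with the parentals, only the d allele has switched, so d is the middle locus and the order is k – d – c.
Crossovers in the k–d interval produce the single-crossover classes + c + and k + d (117 + 98 = 215) plus the double crossovers (45).
RF(k–d) = (215 + 45) / 1681 = 260/1681 = 0.1547 → 15.5 cM.

15.5 cM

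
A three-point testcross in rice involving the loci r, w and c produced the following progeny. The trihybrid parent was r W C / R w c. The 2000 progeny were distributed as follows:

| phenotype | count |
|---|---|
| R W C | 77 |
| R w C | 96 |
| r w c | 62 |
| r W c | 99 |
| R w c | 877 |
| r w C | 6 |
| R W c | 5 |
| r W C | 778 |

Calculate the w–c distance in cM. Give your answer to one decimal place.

The two rarest classes, r w C and R W c, are the double crossovers. Comparing them with the parentals, only the w allele has switched, so w is the middle locus and the order is r – w – c.
Crossovers in the w–c interval produce the single-crossover classes r W c and R w C (99 + 96 = 195) plus the double crossovers (11).
RF(w–c) = (195 + 11) / 2000 = 206/2000 = 0.1030 → 10.3 cM.

10.3 cM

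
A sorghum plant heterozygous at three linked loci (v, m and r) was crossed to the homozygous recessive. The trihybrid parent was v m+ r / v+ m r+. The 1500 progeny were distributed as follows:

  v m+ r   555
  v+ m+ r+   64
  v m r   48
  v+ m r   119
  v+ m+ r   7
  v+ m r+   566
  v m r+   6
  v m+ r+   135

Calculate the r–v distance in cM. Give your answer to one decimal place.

The two rarest classes, v+ m+ r and v m r+, are the double crossovers. Comparing them with the parentals, only the v allele has switched, so v is the middle locus and the order is m – v – r.
Crossovers in the v–r interval produce the single-crossover classes v m+ r+ and v+ m r (135 + 119 = 254) plus the double crossovers (13).
RF(v–r) = (254 + 13) / 1500 = 267/1500 = 0.1780 → 17.8 cM.

17.8 cM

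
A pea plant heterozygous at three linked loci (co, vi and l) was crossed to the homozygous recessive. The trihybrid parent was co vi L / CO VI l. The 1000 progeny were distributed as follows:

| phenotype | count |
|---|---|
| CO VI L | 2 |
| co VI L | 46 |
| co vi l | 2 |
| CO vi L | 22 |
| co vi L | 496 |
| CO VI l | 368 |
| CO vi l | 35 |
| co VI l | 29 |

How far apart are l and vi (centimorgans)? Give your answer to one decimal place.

8.5 centimorgans

The two rarest classes, co vi l and CO VI L, are the double crossovers. Comparing them with the parentals, only the l allele has switched, so l is the middle locus and the order is vi – l – co.
Crossovers in the vi–l interval produce the single-crossover classes co VI L and CO vi l (46 + 35 = 81) plus the double crossovers (4).
RF(vi–l) = (81 + 4) / 1000 = 85/1000 = 0.0850 → 8.5 centimorgans.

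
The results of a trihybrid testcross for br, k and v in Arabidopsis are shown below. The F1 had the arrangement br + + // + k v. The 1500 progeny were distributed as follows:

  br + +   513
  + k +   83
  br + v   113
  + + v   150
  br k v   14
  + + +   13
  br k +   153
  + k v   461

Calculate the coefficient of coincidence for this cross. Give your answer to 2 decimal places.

The two rarest classes, + + + and br k v, are the double crossovers. Comparing them with the parentals, only the br allele has switched, so br is the middle locus and the order is v – br – k.
v–br: (196 + 27)/1500 = 0.1487; br–k: (303 + 27)/1500 = 0.2200.
Expected DCO frequency = 0.1487 × 0.2200 ≈ 0.03271; observed = 27/1500 ≈ 0.01800.
Coefficient of coincidence = 0.01800/0.03271 ≈ 0.55.

0.55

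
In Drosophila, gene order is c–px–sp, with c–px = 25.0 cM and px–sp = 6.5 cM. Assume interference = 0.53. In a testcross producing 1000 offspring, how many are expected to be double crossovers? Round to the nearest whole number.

Map distances give recombination frequencies of 0.250 and 0.065 for the two intervals.
With interference 0.53 (so coincidence = 0.47), expected double-crossover frequency = 0.250 × 0.065 × 0.47 = 0.00764.
Expected number = 0.00764 × 1000 = 7.64 ≈ 8.

8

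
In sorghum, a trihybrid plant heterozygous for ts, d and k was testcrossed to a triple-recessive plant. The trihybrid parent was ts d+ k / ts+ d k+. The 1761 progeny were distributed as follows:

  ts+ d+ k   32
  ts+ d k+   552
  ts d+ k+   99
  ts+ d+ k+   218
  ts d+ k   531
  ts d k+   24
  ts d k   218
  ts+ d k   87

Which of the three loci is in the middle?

ts

The two rarest classes, ts+ d+ k and ts d k+, are the double crossovers. Comparing them with the parentals, only the ts allele has switched, so ts is the middle locus and the order is d – ts – k.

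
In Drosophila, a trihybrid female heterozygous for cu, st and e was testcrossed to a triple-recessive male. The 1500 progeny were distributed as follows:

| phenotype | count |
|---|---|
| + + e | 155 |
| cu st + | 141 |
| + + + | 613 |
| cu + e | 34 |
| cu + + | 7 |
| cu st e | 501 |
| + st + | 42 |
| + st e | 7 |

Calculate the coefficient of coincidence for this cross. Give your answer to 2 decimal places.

0.75

The two most frequent reciprocal classes, + + + and cu st e, are the parental types, so the F1 was + + + / cu st e.
The two rarest classes, cu + + and + st e, are the double crossovers. Comparing them with the parentals, only the cu allele has switched, so cu is the middle locus and the order is st – cu – e.
st–cu: (76 + 14)/1500 = 0.0600; cu–e: (296 + 14)/1500 = 0.2067.
Expected DCO frequency = 0.0600 × 0.2067 ≈ 0.01240; observed = 14/1500 ≈ 0.00933.
Coefficient of coincidence = 0.00933/0.01240 ≈ 0.75.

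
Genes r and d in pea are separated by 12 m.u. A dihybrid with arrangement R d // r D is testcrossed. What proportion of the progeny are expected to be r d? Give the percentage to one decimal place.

6.0%

A map distance of 12 m.u. corresponds to a recombination frequency of 0.120.
The F1 is R d / r D, so r d is a recombinant gamete class with expected frequency r/2 = 0.120/2 = 0.0600.
That is 0.0600 = 6.0% of the progeny.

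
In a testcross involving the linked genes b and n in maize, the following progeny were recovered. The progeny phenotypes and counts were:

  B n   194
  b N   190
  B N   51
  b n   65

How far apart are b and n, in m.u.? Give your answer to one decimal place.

The two most frequent classes, B n (194) and b N (190), are the parental types, so the F1 was B n / b N.
The recombinant classes are B N and b n: 51 + 65 = 116.
Recombination frequency = 116/500 = 0.2320 ≈ 23.2%, i.e. 23.2 m.u.

23.2 m.u.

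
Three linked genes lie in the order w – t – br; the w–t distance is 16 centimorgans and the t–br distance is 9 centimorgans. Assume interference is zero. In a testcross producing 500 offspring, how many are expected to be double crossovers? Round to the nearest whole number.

7

Map distances give recombination frequencies of 0.160 and 0.090 for the two intervals.
With no interference, expected double-crossover frequency = 0.160 × 0.090 = 0.01440.
Expected number = 0.01440 × 500 = 7.20 ≈ 7.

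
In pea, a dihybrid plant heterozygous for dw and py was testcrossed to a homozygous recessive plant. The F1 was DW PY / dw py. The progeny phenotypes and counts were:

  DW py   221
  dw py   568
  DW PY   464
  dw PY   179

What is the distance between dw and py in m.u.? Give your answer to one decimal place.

27.9 m.u.

The recombinant classes are DW py and dw PY: 221 + 179 = 400.
Recombination frequency = 400/1432 = 0.2793 ≈ 27.9%, i.e. 27.9 m.u.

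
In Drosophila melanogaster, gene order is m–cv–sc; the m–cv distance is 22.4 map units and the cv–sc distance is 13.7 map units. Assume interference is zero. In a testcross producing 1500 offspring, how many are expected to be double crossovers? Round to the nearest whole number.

46

Map distances give recombination frequencies of 0.224 and 0.137 for the two intervals.
With no interference, expected double-crossover frequency = 0.224 × 0.137 = 0.03069.
Expected number = 0.03069 × 1500 = 46.03 ≈ 46.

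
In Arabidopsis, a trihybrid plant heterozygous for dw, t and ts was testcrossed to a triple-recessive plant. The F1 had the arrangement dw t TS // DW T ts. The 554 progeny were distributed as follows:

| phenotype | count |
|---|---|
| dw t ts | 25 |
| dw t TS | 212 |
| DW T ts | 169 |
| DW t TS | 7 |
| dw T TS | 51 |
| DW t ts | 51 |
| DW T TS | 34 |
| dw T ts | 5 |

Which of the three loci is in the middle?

dw

The two rarest classes, DW t TS and dw T ts, are the double crossovers. Comparing them with the parentals, only the dw allele has switched, so dw is the middle locus and the order is t – dw – ts.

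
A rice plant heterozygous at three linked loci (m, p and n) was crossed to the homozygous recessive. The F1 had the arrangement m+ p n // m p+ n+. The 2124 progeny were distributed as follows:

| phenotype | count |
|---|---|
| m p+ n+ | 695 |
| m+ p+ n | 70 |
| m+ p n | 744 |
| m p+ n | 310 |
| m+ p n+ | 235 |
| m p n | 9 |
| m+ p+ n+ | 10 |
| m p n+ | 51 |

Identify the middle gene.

The two rarest classes, m p n and m+ p+ n+, are the double crossovers. Comparing them with the parentals, only the m allele has switched, so m is the middle locus and the order is n – m – p.

m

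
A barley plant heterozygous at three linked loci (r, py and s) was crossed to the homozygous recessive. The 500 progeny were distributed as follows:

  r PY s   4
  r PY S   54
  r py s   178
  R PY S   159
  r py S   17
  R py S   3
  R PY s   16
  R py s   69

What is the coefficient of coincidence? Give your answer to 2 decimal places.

The two most frequent reciprocal classes, r py s and R PY S, are the parental types, so the F1 was r py s / R PY S.
The two rarest classes, r PY s and R py S, are the double crossovers. Comparing them with the parentals, only the py allele has switched, so py is the middle locus and the order is r – py – s.
r–py: (123 + 7)/500 = 0.2600; py–s: (33 + 7)/500 = 0.0800.
Expected DCO frequency = 0.2600 × 0.0800 ≈ 0.02080; observed = 7/500 ≈ 0.01400.
Coefficient of coincidence = 0.01400/0.02080 ≈ 0.67.

0.67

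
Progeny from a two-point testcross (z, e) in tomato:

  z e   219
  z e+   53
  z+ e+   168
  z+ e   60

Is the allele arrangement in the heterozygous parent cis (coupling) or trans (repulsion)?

cis

The two most frequent classes are z+ e+ (168) and z e (219); these are the parental (non-recombinant) types.
So the F1 carried z+ e+ on one chromosome and z e on the other — the recessive alleles are on the same chromosome (cis / coupling).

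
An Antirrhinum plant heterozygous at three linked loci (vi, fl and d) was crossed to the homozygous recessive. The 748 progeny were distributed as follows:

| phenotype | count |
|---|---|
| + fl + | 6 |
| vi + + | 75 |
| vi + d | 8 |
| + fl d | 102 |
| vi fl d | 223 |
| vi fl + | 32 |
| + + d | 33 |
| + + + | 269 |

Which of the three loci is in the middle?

The two most frequent reciprocal classes, + + + and vi fl d, are the parental types, so the F1 was + + + / vi fl d.
The two rarest classes, + fl + and vi + d, are the double crossovers. Comparing them with the parentals, only the fl allele has switched, so fl is the middle locus and the order is vi – fl – d.

fl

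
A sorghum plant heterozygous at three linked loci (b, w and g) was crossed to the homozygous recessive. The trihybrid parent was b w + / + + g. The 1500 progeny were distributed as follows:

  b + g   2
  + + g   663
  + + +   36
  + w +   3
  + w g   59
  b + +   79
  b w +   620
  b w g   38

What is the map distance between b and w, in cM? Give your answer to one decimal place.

9.5 cM

The two rarest classes, + w + and b + g, are the double crossovers. Comparing them with the parentals, only the b allele has switched, so b is the middle locus and the order is w – b – g.
Crossovers in the w–b interval produce the single-crossover classes b + + and + w g (79 + 59 = 138) plus the double crossovers (5).
RF(w–b) = (138 + 5) / 1500 = 143/1500 = 0.0953 → 9.5 cM.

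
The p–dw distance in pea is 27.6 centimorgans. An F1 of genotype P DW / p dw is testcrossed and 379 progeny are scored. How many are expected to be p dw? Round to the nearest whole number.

A map distance of 27.6 centimorgans corresponds to a recombination frequency of 0.276.
The F1 is P DW / p dw, so p dw is a parental gamete class with expected frequency (1 − r)/2 = 0.724/2 = 0.3620.
Expected number = 0.3620 × 379 = 137.20 ≈ 137.

137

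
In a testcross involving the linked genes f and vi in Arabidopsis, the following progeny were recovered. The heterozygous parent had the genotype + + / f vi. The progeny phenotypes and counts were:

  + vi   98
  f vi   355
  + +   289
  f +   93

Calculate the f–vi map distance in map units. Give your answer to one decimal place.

The recombinant classes are + vi and f +: 98 + 93 = 191.
Recombination frequency = 191/835 = 0.2287 ≈ 22.9%, i.e. 22.9 map units.

22.9 map units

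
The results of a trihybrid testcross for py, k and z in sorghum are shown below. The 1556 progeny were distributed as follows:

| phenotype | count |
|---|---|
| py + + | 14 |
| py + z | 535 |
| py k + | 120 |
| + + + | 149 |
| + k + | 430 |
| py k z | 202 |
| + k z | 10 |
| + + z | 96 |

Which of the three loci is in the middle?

z

The two most frequent reciprocal classes, py + z and + k +, are the parental types, so the F1 was py + z / + k +.
The two rarest classes, py + + and + k z, are the double crossovers. Comparing them with the parentals, only the z allele has switched, so z is the middle locus and the order is py – z – k.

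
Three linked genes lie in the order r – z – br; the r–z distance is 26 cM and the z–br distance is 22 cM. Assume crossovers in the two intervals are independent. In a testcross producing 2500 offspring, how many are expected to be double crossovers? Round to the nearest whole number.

143

Map distances give recombination frequencies of 0.260 and 0.220 for the two intervals.
With no interference, expected double-crossover frequency = 0.260 × 0.220 = 0.05720.
Expected number = 0.05720 × 2500 = 143.00 ≈ 143.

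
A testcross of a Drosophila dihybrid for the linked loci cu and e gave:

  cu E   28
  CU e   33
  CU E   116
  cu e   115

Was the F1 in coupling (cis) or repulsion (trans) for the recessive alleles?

The two most frequent classes are CU E (116) and cu e (115); these are the parental (non-recombinant) types.
So the F1 carried CU E on one chromosome and cu e on the other — the recessive alleles are on the same chromosome (cis / coupling).

cis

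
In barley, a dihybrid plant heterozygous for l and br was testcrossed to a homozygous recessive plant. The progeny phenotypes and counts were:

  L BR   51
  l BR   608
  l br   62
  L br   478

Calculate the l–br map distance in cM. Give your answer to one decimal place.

9.4 cM

The two most frequent classes, L br (478) and l BR (608), are the parental types, so the F1 was L br / l BR.
The recombinant classes are L BR and l br: 51 + 62 = 113.
Recombination frequency = 113/1199 = 0.0942 ≈ 9.4%, i.e. 9.4 cM.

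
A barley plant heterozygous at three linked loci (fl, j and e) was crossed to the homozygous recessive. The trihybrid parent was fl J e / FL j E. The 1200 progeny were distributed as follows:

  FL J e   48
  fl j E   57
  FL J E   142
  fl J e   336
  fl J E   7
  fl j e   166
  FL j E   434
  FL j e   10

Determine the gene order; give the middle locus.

The two rarest classes, fl J E and FL j e, are the double crossovers. Comparing them with the parentals, only the e allele has switched, so e is the middle locus and the order is j – e – fl.

e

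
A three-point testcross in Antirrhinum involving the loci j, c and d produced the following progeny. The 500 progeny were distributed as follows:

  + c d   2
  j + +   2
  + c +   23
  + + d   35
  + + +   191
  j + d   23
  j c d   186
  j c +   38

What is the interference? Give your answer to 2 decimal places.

The two most frequent reciprocal classes, + + + and j c d, are the parental types, so the F1 was + + + / j c d.
The two rarest classes, j + + and + c d, are the double crossovers. Comparing them with the parentals, only the j allele has switched, so j is the middle locus and the order is d – j – c.
d–j: (73 + 4)/500 = 0.1540; j–c: (46 + 4)/500 = 0.1000.
Expected DCO frequency = 0.1540 × 0.1000 ≈ 0.01540; observed = 4/500 ≈ 0.00800.
Coefficient of coincidence = 0.00800/0.01540 ≈ 0.52; interference = 1 − 0.52 = 0.48.

0.48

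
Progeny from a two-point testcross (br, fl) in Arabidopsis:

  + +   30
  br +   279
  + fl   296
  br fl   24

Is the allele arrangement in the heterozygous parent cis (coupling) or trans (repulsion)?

trans

The two most frequent classes are + fl (296) and br + (279); these are the parental (non-recombinant) types.
So the F1 carried + fl on one chromosome and br + on the other — the recessive alleles are on opposite chromosomes (trans / repulsion).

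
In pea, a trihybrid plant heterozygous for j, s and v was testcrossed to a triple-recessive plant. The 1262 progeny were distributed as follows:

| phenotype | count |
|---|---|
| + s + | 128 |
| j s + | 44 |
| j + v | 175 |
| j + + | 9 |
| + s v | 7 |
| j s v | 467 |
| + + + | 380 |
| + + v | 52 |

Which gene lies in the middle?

j

The two most frequent reciprocal classes, + + + and j s v, are the parental types, so the F1 was + + + / j s v.
The two rarest classes, j + + and + s v, are the double crossovers. Comparing them with the parentals, only the j allele has switched, so j is the middle locus and the order is s – j – v.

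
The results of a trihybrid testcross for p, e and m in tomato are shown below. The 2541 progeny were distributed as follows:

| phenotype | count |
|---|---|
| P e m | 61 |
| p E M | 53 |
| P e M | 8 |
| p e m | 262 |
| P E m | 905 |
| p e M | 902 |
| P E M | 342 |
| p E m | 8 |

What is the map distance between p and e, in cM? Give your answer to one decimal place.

The two most frequent reciprocal classes, P E m and p e M, are the parental types, so the F1 was P E m / p e M.
The two rarest classes, p E m and P e M, are the double crossovers. Comparing them with the parentals, only the p allele has switched, so p is the middle locus and the order is e – p – m.
Crossovers in the e–p interval produce the single-crossover classes P e m and p E M (61 + 53 = 114) plus the double crossovers (16).
RF(e–p) = (114 + 16) / 2541 = 130/2541 = 0.0512 → 5.1 cM.

5.1 cM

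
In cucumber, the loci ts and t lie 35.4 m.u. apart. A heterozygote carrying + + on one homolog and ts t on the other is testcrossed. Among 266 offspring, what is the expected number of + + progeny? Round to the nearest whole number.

A map distance of 35.4 m.u. corresponds to a recombination frequency of 0.354.
The F1 is + + / ts t, so + + is a parental gamete class with expected frequency (1 − r)/2 = 0.646/2 = 0.3230.
Expected number = 0.3230 × 266 = 85.92 ≈ 86.

86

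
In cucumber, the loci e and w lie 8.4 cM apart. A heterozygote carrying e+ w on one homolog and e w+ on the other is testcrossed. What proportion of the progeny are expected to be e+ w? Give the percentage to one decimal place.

45.8%

A map distance of 8.4 cM corresponds to a recombination frequency of 0.084.
The F1 is e+ w / e w+, so e+ w is a parental gamete class with expected frequency (1 − r)/2 = 0.916/2 = 0.4580.
That is 0.4580 = 45.8% of the progeny.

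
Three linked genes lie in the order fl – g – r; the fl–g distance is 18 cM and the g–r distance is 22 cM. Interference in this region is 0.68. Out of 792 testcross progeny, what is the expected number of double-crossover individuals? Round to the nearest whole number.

Map distances give recombination frequencies of 0.180 and 0.220 for the two intervals.
With interference 0.68 (so coincidence = 0.32), expected double-crossover frequency = 0.180 × 0.220 × 0.32 = 0.01267.
Expected number = 0.01267 × 792 = 10.04 ≈ 10.

10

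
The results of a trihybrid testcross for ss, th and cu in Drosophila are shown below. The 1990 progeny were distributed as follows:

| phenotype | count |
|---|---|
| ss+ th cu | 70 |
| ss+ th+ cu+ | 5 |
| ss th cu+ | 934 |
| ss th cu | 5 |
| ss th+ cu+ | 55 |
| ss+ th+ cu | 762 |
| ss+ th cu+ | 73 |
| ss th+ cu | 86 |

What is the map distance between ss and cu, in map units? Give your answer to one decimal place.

The two most frequent reciprocal classes, ss+ th+ cu and ss th cu+, are the parental types, so the F1 was ss+ th+ cu / ss th cu+.
The two rarest classes, ss+ th+ cu+ and ss th cu, are the double crossovers. Comparing them with the parentals, only the cu allele has switched, so cu is the middle locus and the order is ss – cu – th.
Crossovers in the ss–cu interval produce the single-crossover classes ss th+ cu and ss+ th cu+ (86 + 73 = 159) plus the double crossovers (10).
RF(ss–cu) = (159 + 10) / 1990 = 169/1990 = 0.0849 → 8.5 map units.

8.5 map units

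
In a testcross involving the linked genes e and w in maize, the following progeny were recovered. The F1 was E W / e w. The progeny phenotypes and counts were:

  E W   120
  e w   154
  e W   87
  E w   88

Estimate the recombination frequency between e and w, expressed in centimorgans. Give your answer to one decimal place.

The recombinant classes are E w and e W: 88 + 87 = 175.
Recombination frequency = 175/449 = 0.3898 ≈ 39.0%, i.e. 39.0 centimorgans.

39.0 centimorgans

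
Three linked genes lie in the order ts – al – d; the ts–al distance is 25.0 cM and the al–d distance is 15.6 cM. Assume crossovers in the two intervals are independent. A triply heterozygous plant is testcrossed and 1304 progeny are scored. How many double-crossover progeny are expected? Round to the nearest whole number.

51

Map distances give recombination frequencies of 0.250 and 0.156 for the two intervals.
With no interference, expected double-crossover frequency = 0.250 × 0.156 = 0.03900.
Expected number = 0.03900 × 1304 = 50.86 ≈ 51.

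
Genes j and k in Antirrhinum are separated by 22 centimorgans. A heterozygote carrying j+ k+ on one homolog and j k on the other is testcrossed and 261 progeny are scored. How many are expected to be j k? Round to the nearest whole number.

A map distance of 22 centimorgans corresponds to a recombination frequency of 0.220.
The F1 is j+ k+ / j k, so j k is a parental gamete class with expected frequency (1 − r)/2 = 0.780/2 = 0.3900.
Expected number = 0.3900 × 261 = 101.79 ≈ 102.

102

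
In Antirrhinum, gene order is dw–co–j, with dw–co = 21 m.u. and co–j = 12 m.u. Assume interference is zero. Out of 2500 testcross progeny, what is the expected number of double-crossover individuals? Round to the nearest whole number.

63

Map distances give recombination frequencies of 0.210 and 0.120 for the two intervals.
With no interference, expected double-crossover frequency = 0.210 × 0.120 = 0.02520.
Expected number = 0.02520 × 2500 = 63.00 ≈ 63.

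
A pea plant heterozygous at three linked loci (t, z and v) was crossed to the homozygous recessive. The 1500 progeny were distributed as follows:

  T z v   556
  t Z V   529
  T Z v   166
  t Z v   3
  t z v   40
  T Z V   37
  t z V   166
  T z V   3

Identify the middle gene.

The two most frequent reciprocal classes, T z v and t Z V, are the parental types, so the F1 was T z v / t Z V.
The two rarest classes, T z V and t Z v, are the double crossovers. Comparing them with the parentals, only the v allele has switched, so v is the middle locus and the order is t – v – z.

v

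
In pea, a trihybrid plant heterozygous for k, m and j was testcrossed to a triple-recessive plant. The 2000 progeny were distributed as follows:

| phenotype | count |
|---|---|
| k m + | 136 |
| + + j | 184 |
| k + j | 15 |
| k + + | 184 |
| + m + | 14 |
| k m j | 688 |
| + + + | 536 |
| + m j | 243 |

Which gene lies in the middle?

The two most frequent reciprocal classes, k m j and + + +, are the parental types, so the F1 was k m j / + + +.
The two rarest classes, k + j and + m +, are the double crossovers. Comparing them with the parentals, only the m allele has switched, so m is the middle locus and the order is j – m – k.

m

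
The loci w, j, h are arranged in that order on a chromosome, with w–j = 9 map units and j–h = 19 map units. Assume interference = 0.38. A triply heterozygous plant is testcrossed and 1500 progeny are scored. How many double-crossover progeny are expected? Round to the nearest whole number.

Map distances give recombination frequencies of 0.090 and 0.190 for the two intervals.
With interference 0.38 (so coincidence = 0.62), expected double-crossover frequency = 0.090 × 0.190 × 0.62 = 0.01060.
Expected number = 0.01060 × 1500 = 15.90 ≈ 16.

16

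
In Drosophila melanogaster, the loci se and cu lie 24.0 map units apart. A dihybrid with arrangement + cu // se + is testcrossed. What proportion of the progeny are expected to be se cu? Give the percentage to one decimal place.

A map distance of 24.0 map units corresponds to a recombination frequency of 0.240.
The F1 is + cu / se +, so se cu is a recombinant gamete class with expected frequency r/2 = 0.240/2 = 0.1200.
That is 0.1200 = 12.0% of the progeny.

12.0%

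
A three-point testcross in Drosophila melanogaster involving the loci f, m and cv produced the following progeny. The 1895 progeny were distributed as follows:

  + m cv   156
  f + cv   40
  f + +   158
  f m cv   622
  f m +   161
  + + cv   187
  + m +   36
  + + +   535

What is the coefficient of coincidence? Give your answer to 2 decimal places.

0.87

The two most frequent reciprocal classes, f m cv and + + +, are the parental types, so the F1 was f m cv / + + +.
The two rarest classes, f + cv and + m +, are the double crossovers. Comparing them with the parentals, only the m allele has switched, so m is the middle locus and the order is f – m – cv.
f–m: (314 + 76)/1895 = 0.2058; m–cv: (348 + 76)/1895 = 0.2237.
Expected DCO frequency = 0.2058 × 0.2237 ≈ 0.04604; observed = 76/1895 ≈ 0.04011.
Coefficient of coincidence = 0.04011/0.04604 ≈ 0.87.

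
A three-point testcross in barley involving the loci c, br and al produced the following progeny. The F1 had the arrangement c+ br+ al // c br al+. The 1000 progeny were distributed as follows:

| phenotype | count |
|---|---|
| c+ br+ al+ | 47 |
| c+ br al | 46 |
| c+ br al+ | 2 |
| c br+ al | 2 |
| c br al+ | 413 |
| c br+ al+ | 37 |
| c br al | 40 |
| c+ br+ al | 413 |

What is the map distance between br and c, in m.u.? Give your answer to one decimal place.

The two rarest classes, c br+ al and c+ br al+, are the double crossovers. Comparing them with the parentals, only the c allele has switched, so c is the middle locus and the order is al – c – br.
Crossovers in the c–br interval produce the single-crossover classes c+ br al and c br+ al+ (46 + 37 = 83) plus the double crossovers (4).
RF(c–br) = (83 + 4) / 1000 = 87/1000 = 0.0870 → 8.7 m.u.

8.7 m.u.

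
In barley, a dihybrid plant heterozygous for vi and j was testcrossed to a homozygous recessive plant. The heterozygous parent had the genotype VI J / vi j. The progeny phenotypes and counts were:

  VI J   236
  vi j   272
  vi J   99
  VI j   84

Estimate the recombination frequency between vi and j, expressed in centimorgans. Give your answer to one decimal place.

26.5 centimorgans

The recombinant classes are VI j and vi J: 84 + 99 = 183.
Recombination frequency = 183/691 = 0.2648 ≈ 26.5%, i.e. 26.5 centimorgans.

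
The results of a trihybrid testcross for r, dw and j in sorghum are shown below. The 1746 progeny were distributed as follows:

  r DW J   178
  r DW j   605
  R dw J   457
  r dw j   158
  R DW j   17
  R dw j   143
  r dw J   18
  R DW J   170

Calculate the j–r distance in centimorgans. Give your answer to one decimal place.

20.4 centimorgans

The two most frequent reciprocal classes, r DW j and R dw J, are the parental types, so the F1 was r DW j / R dw J.
The two rarest classes, R DW j and r dw J, are the double crossovers. Comparing them with the parentals, only the r allele has switched, so r is the middle locus and the order is j – r – dw.
Crossovers in the j–r interval produce the single-crossover classes r DW J and R dw j (178 + 143 = 321) plus the double crossovers (35).
RF(j–r) = (321 + 35) / 1746 = 356/1746 = 0.2039 → 20.4 centimorgans.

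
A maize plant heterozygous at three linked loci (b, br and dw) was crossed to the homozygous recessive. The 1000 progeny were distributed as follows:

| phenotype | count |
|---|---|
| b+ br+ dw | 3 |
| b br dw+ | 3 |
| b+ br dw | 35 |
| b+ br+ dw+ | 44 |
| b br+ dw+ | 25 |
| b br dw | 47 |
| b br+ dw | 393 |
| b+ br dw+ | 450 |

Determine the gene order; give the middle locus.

b

The two most frequent reciprocal classes, b br+ dw and b+ br dw+, are the parental types, so the F1 was b br+ dw / b+ br dw+.
The two rarest classes, b+ br+ dw and b br dw+, are the double crossovers. Comparing them with the parentals, only the b allele has switched, so b is the middle locus and the order is dw – b – br.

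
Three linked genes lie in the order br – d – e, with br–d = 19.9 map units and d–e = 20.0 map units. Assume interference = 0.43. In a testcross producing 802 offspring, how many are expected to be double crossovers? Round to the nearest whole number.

Map distances give recombination frequencies of 0.199 and 0.200 for the two intervals.
With interference 0.43 (so coincidence = 0.57), expected double-crossover frequency = 0.199 × 0.200 × 0.57 = 0.02269.
Expected number = 0.02269 × 802 = 18.19 ≈ 18.

18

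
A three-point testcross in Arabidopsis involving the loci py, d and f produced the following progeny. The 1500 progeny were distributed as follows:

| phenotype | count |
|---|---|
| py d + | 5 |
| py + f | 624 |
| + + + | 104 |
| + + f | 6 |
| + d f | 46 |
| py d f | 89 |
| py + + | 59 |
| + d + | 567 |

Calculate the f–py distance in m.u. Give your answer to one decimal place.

7.7 m.u.

The two most frequent reciprocal classes, py + f and + d +, are the parental types, so the F1 was py + f / + d +.
The two rarest classes, + + f and py d +, are the double crossovers. Comparing them with the parentals, only the py allele has switched, so py is the middle locus and the order is f – py – d.
Crossovers in the f–py interval produce the single-crossover classes py + + and + d f (59 + 46 = 105) plus the double crossovers (11).
RF(f–py) = (105 + 11) / 1500 = 116/1500 = 0.0773 → 7.7 m.u.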